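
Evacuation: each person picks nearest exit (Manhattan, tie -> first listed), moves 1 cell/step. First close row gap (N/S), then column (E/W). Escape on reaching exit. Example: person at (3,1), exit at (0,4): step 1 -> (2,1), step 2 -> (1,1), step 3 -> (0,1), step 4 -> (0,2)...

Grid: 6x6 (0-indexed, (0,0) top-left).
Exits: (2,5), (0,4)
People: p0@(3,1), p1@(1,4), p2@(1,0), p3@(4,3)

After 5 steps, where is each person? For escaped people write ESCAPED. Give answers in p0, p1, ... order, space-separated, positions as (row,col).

Step 1: p0:(3,1)->(2,1) | p1:(1,4)->(0,4)->EXIT | p2:(1,0)->(0,0) | p3:(4,3)->(3,3)
Step 2: p0:(2,1)->(2,2) | p1:escaped | p2:(0,0)->(0,1) | p3:(3,3)->(2,3)
Step 3: p0:(2,2)->(2,3) | p1:escaped | p2:(0,1)->(0,2) | p3:(2,3)->(2,4)
Step 4: p0:(2,3)->(2,4) | p1:escaped | p2:(0,2)->(0,3) | p3:(2,4)->(2,5)->EXIT
Step 5: p0:(2,4)->(2,5)->EXIT | p1:escaped | p2:(0,3)->(0,4)->EXIT | p3:escaped

ESCAPED ESCAPED ESCAPED ESCAPED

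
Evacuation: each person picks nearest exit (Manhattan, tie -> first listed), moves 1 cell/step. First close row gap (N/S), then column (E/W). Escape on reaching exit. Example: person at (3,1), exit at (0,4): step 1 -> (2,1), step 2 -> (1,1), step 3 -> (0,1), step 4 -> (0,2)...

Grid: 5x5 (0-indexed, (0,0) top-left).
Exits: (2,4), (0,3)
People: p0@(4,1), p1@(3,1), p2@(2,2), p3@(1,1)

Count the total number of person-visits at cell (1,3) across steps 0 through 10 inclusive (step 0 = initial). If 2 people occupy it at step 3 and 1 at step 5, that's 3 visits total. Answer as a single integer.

Step 0: p0@(4,1) p1@(3,1) p2@(2,2) p3@(1,1) -> at (1,3): 0 [-], cum=0
Step 1: p0@(3,1) p1@(2,1) p2@(2,3) p3@(0,1) -> at (1,3): 0 [-], cum=0
Step 2: p0@(2,1) p1@(2,2) p2@ESC p3@(0,2) -> at (1,3): 0 [-], cum=0
Step 3: p0@(2,2) p1@(2,3) p2@ESC p3@ESC -> at (1,3): 0 [-], cum=0
Step 4: p0@(2,3) p1@ESC p2@ESC p3@ESC -> at (1,3): 0 [-], cum=0
Step 5: p0@ESC p1@ESC p2@ESC p3@ESC -> at (1,3): 0 [-], cum=0
Total visits = 0

Answer: 0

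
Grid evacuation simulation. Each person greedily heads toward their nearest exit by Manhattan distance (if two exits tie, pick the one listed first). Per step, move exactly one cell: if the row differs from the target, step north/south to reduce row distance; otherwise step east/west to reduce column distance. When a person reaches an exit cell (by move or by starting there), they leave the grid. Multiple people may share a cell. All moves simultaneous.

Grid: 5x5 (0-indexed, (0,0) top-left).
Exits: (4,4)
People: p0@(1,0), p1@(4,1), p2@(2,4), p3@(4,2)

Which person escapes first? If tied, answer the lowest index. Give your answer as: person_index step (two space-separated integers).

Step 1: p0:(1,0)->(2,0) | p1:(4,1)->(4,2) | p2:(2,4)->(3,4) | p3:(4,2)->(4,3)
Step 2: p0:(2,0)->(3,0) | p1:(4,2)->(4,3) | p2:(3,4)->(4,4)->EXIT | p3:(4,3)->(4,4)->EXIT
Step 3: p0:(3,0)->(4,0) | p1:(4,3)->(4,4)->EXIT | p2:escaped | p3:escaped
Step 4: p0:(4,0)->(4,1) | p1:escaped | p2:escaped | p3:escaped
Step 5: p0:(4,1)->(4,2) | p1:escaped | p2:escaped | p3:escaped
Step 6: p0:(4,2)->(4,3) | p1:escaped | p2:escaped | p3:escaped
Step 7: p0:(4,3)->(4,4)->EXIT | p1:escaped | p2:escaped | p3:escaped
Exit steps: [7, 3, 2, 2]
First to escape: p2 at step 2

Answer: 2 2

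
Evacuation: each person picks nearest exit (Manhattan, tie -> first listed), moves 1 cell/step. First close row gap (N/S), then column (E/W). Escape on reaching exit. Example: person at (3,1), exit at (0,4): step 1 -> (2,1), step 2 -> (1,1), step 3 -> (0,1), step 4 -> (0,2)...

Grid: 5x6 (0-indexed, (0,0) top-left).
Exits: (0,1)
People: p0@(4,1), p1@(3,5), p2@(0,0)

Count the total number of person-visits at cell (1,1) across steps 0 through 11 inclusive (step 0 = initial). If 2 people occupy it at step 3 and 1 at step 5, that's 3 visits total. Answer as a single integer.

Step 0: p0@(4,1) p1@(3,5) p2@(0,0) -> at (1,1): 0 [-], cum=0
Step 1: p0@(3,1) p1@(2,5) p2@ESC -> at (1,1): 0 [-], cum=0
Step 2: p0@(2,1) p1@(1,5) p2@ESC -> at (1,1): 0 [-], cum=0
Step 3: p0@(1,1) p1@(0,5) p2@ESC -> at (1,1): 1 [p0], cum=1
Step 4: p0@ESC p1@(0,4) p2@ESC -> at (1,1): 0 [-], cum=1
Step 5: p0@ESC p1@(0,3) p2@ESC -> at (1,1): 0 [-], cum=1
Step 6: p0@ESC p1@(0,2) p2@ESC -> at (1,1): 0 [-], cum=1
Step 7: p0@ESC p1@ESC p2@ESC -> at (1,1): 0 [-], cum=1
Total visits = 1

Answer: 1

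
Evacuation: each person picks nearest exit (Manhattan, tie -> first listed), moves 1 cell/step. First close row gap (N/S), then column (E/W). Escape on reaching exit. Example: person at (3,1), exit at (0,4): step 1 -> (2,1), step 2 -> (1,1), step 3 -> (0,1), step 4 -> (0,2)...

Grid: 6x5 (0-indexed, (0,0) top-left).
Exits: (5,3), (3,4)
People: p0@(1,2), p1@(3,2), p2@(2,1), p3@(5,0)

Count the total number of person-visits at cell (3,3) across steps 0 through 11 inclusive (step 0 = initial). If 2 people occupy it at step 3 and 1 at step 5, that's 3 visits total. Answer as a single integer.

Step 0: p0@(1,2) p1@(3,2) p2@(2,1) p3@(5,0) -> at (3,3): 0 [-], cum=0
Step 1: p0@(2,2) p1@(3,3) p2@(3,1) p3@(5,1) -> at (3,3): 1 [p1], cum=1
Step 2: p0@(3,2) p1@ESC p2@(3,2) p3@(5,2) -> at (3,3): 0 [-], cum=1
Step 3: p0@(3,3) p1@ESC p2@(3,3) p3@ESC -> at (3,3): 2 [p0,p2], cum=3
Step 4: p0@ESC p1@ESC p2@ESC p3@ESC -> at (3,3): 0 [-], cum=3
Total visits = 3

Answer: 3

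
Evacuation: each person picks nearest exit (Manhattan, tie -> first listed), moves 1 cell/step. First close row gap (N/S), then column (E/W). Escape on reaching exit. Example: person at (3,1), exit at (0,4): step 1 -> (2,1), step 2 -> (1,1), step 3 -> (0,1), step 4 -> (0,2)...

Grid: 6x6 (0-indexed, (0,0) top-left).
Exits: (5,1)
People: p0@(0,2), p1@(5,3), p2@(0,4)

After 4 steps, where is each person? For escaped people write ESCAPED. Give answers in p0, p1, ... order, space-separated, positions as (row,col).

Step 1: p0:(0,2)->(1,2) | p1:(5,3)->(5,2) | p2:(0,4)->(1,4)
Step 2: p0:(1,2)->(2,2) | p1:(5,2)->(5,1)->EXIT | p2:(1,4)->(2,4)
Step 3: p0:(2,2)->(3,2) | p1:escaped | p2:(2,4)->(3,4)
Step 4: p0:(3,2)->(4,2) | p1:escaped | p2:(3,4)->(4,4)

(4,2) ESCAPED (4,4)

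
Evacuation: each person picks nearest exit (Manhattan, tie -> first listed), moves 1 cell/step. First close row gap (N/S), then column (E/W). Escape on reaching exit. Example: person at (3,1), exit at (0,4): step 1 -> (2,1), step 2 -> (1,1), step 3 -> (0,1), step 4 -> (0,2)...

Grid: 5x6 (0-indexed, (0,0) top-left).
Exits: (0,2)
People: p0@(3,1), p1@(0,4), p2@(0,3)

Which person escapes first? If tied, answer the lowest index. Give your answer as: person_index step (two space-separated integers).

Answer: 2 1

Derivation:
Step 1: p0:(3,1)->(2,1) | p1:(0,4)->(0,3) | p2:(0,3)->(0,2)->EXIT
Step 2: p0:(2,1)->(1,1) | p1:(0,3)->(0,2)->EXIT | p2:escaped
Step 3: p0:(1,1)->(0,1) | p1:escaped | p2:escaped
Step 4: p0:(0,1)->(0,2)->EXIT | p1:escaped | p2:escaped
Exit steps: [4, 2, 1]
First to escape: p2 at step 1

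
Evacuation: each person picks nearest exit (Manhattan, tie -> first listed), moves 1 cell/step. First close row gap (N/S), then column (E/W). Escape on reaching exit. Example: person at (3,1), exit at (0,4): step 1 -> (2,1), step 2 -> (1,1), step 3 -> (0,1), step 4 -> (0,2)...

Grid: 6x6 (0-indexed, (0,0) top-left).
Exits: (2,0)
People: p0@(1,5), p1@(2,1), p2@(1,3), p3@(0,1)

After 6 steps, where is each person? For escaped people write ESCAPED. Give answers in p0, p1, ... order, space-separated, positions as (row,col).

Step 1: p0:(1,5)->(2,5) | p1:(2,1)->(2,0)->EXIT | p2:(1,3)->(2,3) | p3:(0,1)->(1,1)
Step 2: p0:(2,5)->(2,4) | p1:escaped | p2:(2,3)->(2,2) | p3:(1,1)->(2,1)
Step 3: p0:(2,4)->(2,3) | p1:escaped | p2:(2,2)->(2,1) | p3:(2,1)->(2,0)->EXIT
Step 4: p0:(2,3)->(2,2) | p1:escaped | p2:(2,1)->(2,0)->EXIT | p3:escaped
Step 5: p0:(2,2)->(2,1) | p1:escaped | p2:escaped | p3:escaped
Step 6: p0:(2,1)->(2,0)->EXIT | p1:escaped | p2:escaped | p3:escaped

ESCAPED ESCAPED ESCAPED ESCAPED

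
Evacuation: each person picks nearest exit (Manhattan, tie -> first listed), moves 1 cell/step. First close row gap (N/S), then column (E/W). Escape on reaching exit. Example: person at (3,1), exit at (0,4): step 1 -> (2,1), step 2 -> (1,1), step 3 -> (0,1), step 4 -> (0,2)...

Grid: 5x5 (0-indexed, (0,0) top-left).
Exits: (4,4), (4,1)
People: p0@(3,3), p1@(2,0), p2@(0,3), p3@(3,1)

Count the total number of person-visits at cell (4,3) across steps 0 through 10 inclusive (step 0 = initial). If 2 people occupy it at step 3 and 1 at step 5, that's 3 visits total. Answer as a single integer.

Answer: 2

Derivation:
Step 0: p0@(3,3) p1@(2,0) p2@(0,3) p3@(3,1) -> at (4,3): 0 [-], cum=0
Step 1: p0@(4,3) p1@(3,0) p2@(1,3) p3@ESC -> at (4,3): 1 [p0], cum=1
Step 2: p0@ESC p1@(4,0) p2@(2,3) p3@ESC -> at (4,3): 0 [-], cum=1
Step 3: p0@ESC p1@ESC p2@(3,3) p3@ESC -> at (4,3): 0 [-], cum=1
Step 4: p0@ESC p1@ESC p2@(4,3) p3@ESC -> at (4,3): 1 [p2], cum=2
Step 5: p0@ESC p1@ESC p2@ESC p3@ESC -> at (4,3): 0 [-], cum=2
Total visits = 2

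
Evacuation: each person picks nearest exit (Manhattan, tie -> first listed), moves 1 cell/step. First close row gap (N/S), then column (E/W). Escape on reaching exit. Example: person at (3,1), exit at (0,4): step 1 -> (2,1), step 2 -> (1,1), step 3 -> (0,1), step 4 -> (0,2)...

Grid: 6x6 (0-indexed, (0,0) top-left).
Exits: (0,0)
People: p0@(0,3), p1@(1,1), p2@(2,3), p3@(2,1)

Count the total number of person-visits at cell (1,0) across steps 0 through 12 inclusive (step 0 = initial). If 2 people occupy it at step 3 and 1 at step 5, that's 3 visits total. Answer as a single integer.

Step 0: p0@(0,3) p1@(1,1) p2@(2,3) p3@(2,1) -> at (1,0): 0 [-], cum=0
Step 1: p0@(0,2) p1@(0,1) p2@(1,3) p3@(1,1) -> at (1,0): 0 [-], cum=0
Step 2: p0@(0,1) p1@ESC p2@(0,3) p3@(0,1) -> at (1,0): 0 [-], cum=0
Step 3: p0@ESC p1@ESC p2@(0,2) p3@ESC -> at (1,0): 0 [-], cum=0
Step 4: p0@ESC p1@ESC p2@(0,1) p3@ESC -> at (1,0): 0 [-], cum=0
Step 5: p0@ESC p1@ESC p2@ESC p3@ESC -> at (1,0): 0 [-], cum=0
Total visits = 0

Answer: 0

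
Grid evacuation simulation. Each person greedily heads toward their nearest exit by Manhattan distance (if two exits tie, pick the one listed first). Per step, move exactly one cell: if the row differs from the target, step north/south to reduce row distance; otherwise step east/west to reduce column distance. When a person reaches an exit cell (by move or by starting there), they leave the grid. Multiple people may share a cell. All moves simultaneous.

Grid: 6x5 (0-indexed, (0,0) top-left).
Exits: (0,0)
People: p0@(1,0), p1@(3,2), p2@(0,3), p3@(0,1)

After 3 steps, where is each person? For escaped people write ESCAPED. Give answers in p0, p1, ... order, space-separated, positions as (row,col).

Step 1: p0:(1,0)->(0,0)->EXIT | p1:(3,2)->(2,2) | p2:(0,3)->(0,2) | p3:(0,1)->(0,0)->EXIT
Step 2: p0:escaped | p1:(2,2)->(1,2) | p2:(0,2)->(0,1) | p3:escaped
Step 3: p0:escaped | p1:(1,2)->(0,2) | p2:(0,1)->(0,0)->EXIT | p3:escaped

ESCAPED (0,2) ESCAPED ESCAPED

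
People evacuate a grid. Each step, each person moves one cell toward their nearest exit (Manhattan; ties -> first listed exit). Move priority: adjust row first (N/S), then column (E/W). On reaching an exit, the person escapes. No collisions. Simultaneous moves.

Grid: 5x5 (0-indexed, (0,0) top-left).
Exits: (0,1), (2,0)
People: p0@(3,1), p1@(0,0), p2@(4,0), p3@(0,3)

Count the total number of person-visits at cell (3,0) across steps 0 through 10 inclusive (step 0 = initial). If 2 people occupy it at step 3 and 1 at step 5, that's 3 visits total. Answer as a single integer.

Answer: 1

Derivation:
Step 0: p0@(3,1) p1@(0,0) p2@(4,0) p3@(0,3) -> at (3,0): 0 [-], cum=0
Step 1: p0@(2,1) p1@ESC p2@(3,0) p3@(0,2) -> at (3,0): 1 [p2], cum=1
Step 2: p0@ESC p1@ESC p2@ESC p3@ESC -> at (3,0): 0 [-], cum=1
Total visits = 1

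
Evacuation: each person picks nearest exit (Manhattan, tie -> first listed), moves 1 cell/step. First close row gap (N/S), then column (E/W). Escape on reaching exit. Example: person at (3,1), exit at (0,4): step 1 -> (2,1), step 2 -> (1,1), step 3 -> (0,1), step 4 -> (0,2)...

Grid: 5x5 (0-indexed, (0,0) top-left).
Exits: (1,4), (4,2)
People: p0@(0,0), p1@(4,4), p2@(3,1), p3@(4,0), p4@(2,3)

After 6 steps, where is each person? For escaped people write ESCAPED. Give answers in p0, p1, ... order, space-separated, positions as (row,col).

Step 1: p0:(0,0)->(1,0) | p1:(4,4)->(4,3) | p2:(3,1)->(4,1) | p3:(4,0)->(4,1) | p4:(2,3)->(1,3)
Step 2: p0:(1,0)->(1,1) | p1:(4,3)->(4,2)->EXIT | p2:(4,1)->(4,2)->EXIT | p3:(4,1)->(4,2)->EXIT | p4:(1,3)->(1,4)->EXIT
Step 3: p0:(1,1)->(1,2) | p1:escaped | p2:escaped | p3:escaped | p4:escaped
Step 4: p0:(1,2)->(1,3) | p1:escaped | p2:escaped | p3:escaped | p4:escaped
Step 5: p0:(1,3)->(1,4)->EXIT | p1:escaped | p2:escaped | p3:escaped | p4:escaped

ESCAPED ESCAPED ESCAPED ESCAPED ESCAPED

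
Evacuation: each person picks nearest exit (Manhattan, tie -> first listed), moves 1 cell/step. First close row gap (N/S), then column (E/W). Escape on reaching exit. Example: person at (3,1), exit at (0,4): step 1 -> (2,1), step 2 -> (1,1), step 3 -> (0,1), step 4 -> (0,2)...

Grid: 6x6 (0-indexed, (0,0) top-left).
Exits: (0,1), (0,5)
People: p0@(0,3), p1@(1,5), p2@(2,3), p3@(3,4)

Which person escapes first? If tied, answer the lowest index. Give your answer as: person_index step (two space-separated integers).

Step 1: p0:(0,3)->(0,2) | p1:(1,5)->(0,5)->EXIT | p2:(2,3)->(1,3) | p3:(3,4)->(2,4)
Step 2: p0:(0,2)->(0,1)->EXIT | p1:escaped | p2:(1,3)->(0,3) | p3:(2,4)->(1,4)
Step 3: p0:escaped | p1:escaped | p2:(0,3)->(0,2) | p3:(1,4)->(0,4)
Step 4: p0:escaped | p1:escaped | p2:(0,2)->(0,1)->EXIT | p3:(0,4)->(0,5)->EXIT
Exit steps: [2, 1, 4, 4]
First to escape: p1 at step 1

Answer: 1 1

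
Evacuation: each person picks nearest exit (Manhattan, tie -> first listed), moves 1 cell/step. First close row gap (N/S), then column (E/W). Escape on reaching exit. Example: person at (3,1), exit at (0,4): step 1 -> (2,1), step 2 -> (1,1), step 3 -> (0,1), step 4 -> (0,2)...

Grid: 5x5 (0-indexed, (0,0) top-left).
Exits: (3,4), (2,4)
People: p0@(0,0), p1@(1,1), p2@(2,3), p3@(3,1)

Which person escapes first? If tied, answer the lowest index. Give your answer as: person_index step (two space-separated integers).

Step 1: p0:(0,0)->(1,0) | p1:(1,1)->(2,1) | p2:(2,3)->(2,4)->EXIT | p3:(3,1)->(3,2)
Step 2: p0:(1,0)->(2,0) | p1:(2,1)->(2,2) | p2:escaped | p3:(3,2)->(3,3)
Step 3: p0:(2,0)->(2,1) | p1:(2,2)->(2,3) | p2:escaped | p3:(3,3)->(3,4)->EXIT
Step 4: p0:(2,1)->(2,2) | p1:(2,3)->(2,4)->EXIT | p2:escaped | p3:escaped
Step 5: p0:(2,2)->(2,3) | p1:escaped | p2:escaped | p3:escaped
Step 6: p0:(2,3)->(2,4)->EXIT | p1:escaped | p2:escaped | p3:escaped
Exit steps: [6, 4, 1, 3]
First to escape: p2 at step 1

Answer: 2 1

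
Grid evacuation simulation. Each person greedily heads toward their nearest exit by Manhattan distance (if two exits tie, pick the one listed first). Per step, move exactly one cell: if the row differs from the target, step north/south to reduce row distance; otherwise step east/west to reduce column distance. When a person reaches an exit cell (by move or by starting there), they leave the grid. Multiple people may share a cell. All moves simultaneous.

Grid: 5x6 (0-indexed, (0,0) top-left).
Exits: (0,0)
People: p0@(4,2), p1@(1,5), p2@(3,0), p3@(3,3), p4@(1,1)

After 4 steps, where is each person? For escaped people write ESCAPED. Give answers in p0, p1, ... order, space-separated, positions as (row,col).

Step 1: p0:(4,2)->(3,2) | p1:(1,5)->(0,5) | p2:(3,0)->(2,0) | p3:(3,3)->(2,3) | p4:(1,1)->(0,1)
Step 2: p0:(3,2)->(2,2) | p1:(0,5)->(0,4) | p2:(2,0)->(1,0) | p3:(2,3)->(1,3) | p4:(0,1)->(0,0)->EXIT
Step 3: p0:(2,2)->(1,2) | p1:(0,4)->(0,3) | p2:(1,0)->(0,0)->EXIT | p3:(1,3)->(0,3) | p4:escaped
Step 4: p0:(1,2)->(0,2) | p1:(0,3)->(0,2) | p2:escaped | p3:(0,3)->(0,2) | p4:escaped

(0,2) (0,2) ESCAPED (0,2) ESCAPED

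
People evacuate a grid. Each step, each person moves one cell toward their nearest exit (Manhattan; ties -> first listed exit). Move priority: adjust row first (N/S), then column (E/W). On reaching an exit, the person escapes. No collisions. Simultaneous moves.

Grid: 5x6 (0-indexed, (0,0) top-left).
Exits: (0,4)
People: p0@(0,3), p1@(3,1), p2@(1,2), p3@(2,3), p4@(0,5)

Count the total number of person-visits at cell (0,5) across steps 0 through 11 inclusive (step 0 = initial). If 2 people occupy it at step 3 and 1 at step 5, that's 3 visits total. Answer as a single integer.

Answer: 1

Derivation:
Step 0: p0@(0,3) p1@(3,1) p2@(1,2) p3@(2,3) p4@(0,5) -> at (0,5): 1 [p4], cum=1
Step 1: p0@ESC p1@(2,1) p2@(0,2) p3@(1,3) p4@ESC -> at (0,5): 0 [-], cum=1
Step 2: p0@ESC p1@(1,1) p2@(0,3) p3@(0,3) p4@ESC -> at (0,5): 0 [-], cum=1
Step 3: p0@ESC p1@(0,1) p2@ESC p3@ESC p4@ESC -> at (0,5): 0 [-], cum=1
Step 4: p0@ESC p1@(0,2) p2@ESC p3@ESC p4@ESC -> at (0,5): 0 [-], cum=1
Step 5: p0@ESC p1@(0,3) p2@ESC p3@ESC p4@ESC -> at (0,5): 0 [-], cum=1
Step 6: p0@ESC p1@ESC p2@ESC p3@ESC p4@ESC -> at (0,5): 0 [-], cum=1
Total visits = 1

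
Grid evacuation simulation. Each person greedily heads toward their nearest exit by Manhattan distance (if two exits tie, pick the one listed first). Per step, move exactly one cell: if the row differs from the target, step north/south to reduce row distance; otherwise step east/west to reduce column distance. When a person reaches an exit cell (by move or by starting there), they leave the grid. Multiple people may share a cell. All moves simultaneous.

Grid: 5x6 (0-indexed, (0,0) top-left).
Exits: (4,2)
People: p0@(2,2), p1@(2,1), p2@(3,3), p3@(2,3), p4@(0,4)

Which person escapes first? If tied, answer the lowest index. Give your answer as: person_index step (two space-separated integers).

Answer: 0 2

Derivation:
Step 1: p0:(2,2)->(3,2) | p1:(2,1)->(3,1) | p2:(3,3)->(4,3) | p3:(2,3)->(3,3) | p4:(0,4)->(1,4)
Step 2: p0:(3,2)->(4,2)->EXIT | p1:(3,1)->(4,1) | p2:(4,3)->(4,2)->EXIT | p3:(3,3)->(4,3) | p4:(1,4)->(2,4)
Step 3: p0:escaped | p1:(4,1)->(4,2)->EXIT | p2:escaped | p3:(4,3)->(4,2)->EXIT | p4:(2,4)->(3,4)
Step 4: p0:escaped | p1:escaped | p2:escaped | p3:escaped | p4:(3,4)->(4,4)
Step 5: p0:escaped | p1:escaped | p2:escaped | p3:escaped | p4:(4,4)->(4,3)
Step 6: p0:escaped | p1:escaped | p2:escaped | p3:escaped | p4:(4,3)->(4,2)->EXIT
Exit steps: [2, 3, 2, 3, 6]
First to escape: p0 at step 2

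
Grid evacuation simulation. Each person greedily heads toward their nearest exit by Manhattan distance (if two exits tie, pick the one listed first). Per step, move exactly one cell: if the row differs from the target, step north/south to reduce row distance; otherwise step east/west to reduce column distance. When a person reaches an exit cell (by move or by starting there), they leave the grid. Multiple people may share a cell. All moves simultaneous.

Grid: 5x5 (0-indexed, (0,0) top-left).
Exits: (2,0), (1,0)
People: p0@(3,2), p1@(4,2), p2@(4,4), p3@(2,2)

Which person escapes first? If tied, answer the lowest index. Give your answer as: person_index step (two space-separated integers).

Answer: 3 2

Derivation:
Step 1: p0:(3,2)->(2,2) | p1:(4,2)->(3,2) | p2:(4,4)->(3,4) | p3:(2,2)->(2,1)
Step 2: p0:(2,2)->(2,1) | p1:(3,2)->(2,2) | p2:(3,4)->(2,4) | p3:(2,1)->(2,0)->EXIT
Step 3: p0:(2,1)->(2,0)->EXIT | p1:(2,2)->(2,1) | p2:(2,4)->(2,3) | p3:escaped
Step 4: p0:escaped | p1:(2,1)->(2,0)->EXIT | p2:(2,3)->(2,2) | p3:escaped
Step 5: p0:escaped | p1:escaped | p2:(2,2)->(2,1) | p3:escaped
Step 6: p0:escaped | p1:escaped | p2:(2,1)->(2,0)->EXIT | p3:escaped
Exit steps: [3, 4, 6, 2]
First to escape: p3 at step 2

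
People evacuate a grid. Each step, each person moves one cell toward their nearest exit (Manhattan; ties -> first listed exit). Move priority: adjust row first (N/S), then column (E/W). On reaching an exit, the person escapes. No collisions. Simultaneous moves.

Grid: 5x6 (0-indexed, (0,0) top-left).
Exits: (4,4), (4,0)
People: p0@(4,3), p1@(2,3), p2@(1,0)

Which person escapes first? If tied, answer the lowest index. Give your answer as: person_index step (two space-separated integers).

Answer: 0 1

Derivation:
Step 1: p0:(4,3)->(4,4)->EXIT | p1:(2,3)->(3,3) | p2:(1,0)->(2,0)
Step 2: p0:escaped | p1:(3,3)->(4,3) | p2:(2,0)->(3,0)
Step 3: p0:escaped | p1:(4,3)->(4,4)->EXIT | p2:(3,0)->(4,0)->EXIT
Exit steps: [1, 3, 3]
First to escape: p0 at step 1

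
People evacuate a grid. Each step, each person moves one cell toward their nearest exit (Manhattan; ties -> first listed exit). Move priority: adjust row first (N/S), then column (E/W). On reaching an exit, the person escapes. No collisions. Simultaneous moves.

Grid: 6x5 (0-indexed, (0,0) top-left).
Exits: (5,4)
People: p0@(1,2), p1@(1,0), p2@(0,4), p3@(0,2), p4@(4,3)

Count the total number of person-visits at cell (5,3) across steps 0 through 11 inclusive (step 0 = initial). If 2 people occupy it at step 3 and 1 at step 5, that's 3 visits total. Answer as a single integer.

Step 0: p0@(1,2) p1@(1,0) p2@(0,4) p3@(0,2) p4@(4,3) -> at (5,3): 0 [-], cum=0
Step 1: p0@(2,2) p1@(2,0) p2@(1,4) p3@(1,2) p4@(5,3) -> at (5,3): 1 [p4], cum=1
Step 2: p0@(3,2) p1@(3,0) p2@(2,4) p3@(2,2) p4@ESC -> at (5,3): 0 [-], cum=1
Step 3: p0@(4,2) p1@(4,0) p2@(3,4) p3@(3,2) p4@ESC -> at (5,3): 0 [-], cum=1
Step 4: p0@(5,2) p1@(5,0) p2@(4,4) p3@(4,2) p4@ESC -> at (5,3): 0 [-], cum=1
Step 5: p0@(5,3) p1@(5,1) p2@ESC p3@(5,2) p4@ESC -> at (5,3): 1 [p0], cum=2
Step 6: p0@ESC p1@(5,2) p2@ESC p3@(5,3) p4@ESC -> at (5,3): 1 [p3], cum=3
Step 7: p0@ESC p1@(5,3) p2@ESC p3@ESC p4@ESC -> at (5,3): 1 [p1], cum=4
Step 8: p0@ESC p1@ESC p2@ESC p3@ESC p4@ESC -> at (5,3): 0 [-], cum=4
Total visits = 4

Answer: 4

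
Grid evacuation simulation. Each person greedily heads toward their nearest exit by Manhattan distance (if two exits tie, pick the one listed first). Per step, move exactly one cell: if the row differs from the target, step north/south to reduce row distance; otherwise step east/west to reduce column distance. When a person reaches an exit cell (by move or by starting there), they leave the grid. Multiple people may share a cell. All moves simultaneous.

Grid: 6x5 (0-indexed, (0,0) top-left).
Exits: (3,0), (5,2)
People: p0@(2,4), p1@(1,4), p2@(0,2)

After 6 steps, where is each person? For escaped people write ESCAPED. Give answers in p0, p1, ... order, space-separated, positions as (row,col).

Step 1: p0:(2,4)->(3,4) | p1:(1,4)->(2,4) | p2:(0,2)->(1,2)
Step 2: p0:(3,4)->(3,3) | p1:(2,4)->(3,4) | p2:(1,2)->(2,2)
Step 3: p0:(3,3)->(3,2) | p1:(3,4)->(3,3) | p2:(2,2)->(3,2)
Step 4: p0:(3,2)->(3,1) | p1:(3,3)->(3,2) | p2:(3,2)->(3,1)
Step 5: p0:(3,1)->(3,0)->EXIT | p1:(3,2)->(3,1) | p2:(3,1)->(3,0)->EXIT
Step 6: p0:escaped | p1:(3,1)->(3,0)->EXIT | p2:escaped

ESCAPED ESCAPED ESCAPED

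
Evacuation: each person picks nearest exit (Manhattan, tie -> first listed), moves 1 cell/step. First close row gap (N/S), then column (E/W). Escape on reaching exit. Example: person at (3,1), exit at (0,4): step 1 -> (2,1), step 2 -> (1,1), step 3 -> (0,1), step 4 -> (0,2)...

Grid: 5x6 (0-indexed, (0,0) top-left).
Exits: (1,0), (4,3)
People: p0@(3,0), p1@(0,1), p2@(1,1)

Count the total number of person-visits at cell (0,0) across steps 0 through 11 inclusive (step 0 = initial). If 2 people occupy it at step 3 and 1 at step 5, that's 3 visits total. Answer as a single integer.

Step 0: p0@(3,0) p1@(0,1) p2@(1,1) -> at (0,0): 0 [-], cum=0
Step 1: p0@(2,0) p1@(1,1) p2@ESC -> at (0,0): 0 [-], cum=0
Step 2: p0@ESC p1@ESC p2@ESC -> at (0,0): 0 [-], cum=0
Total visits = 0

Answer: 0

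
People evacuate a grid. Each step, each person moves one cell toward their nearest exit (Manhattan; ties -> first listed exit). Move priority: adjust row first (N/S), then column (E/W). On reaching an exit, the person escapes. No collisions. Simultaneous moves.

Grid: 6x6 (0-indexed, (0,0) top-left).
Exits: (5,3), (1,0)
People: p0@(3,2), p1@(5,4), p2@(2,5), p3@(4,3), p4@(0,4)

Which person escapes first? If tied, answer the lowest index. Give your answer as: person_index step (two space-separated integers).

Step 1: p0:(3,2)->(4,2) | p1:(5,4)->(5,3)->EXIT | p2:(2,5)->(3,5) | p3:(4,3)->(5,3)->EXIT | p4:(0,4)->(1,4)
Step 2: p0:(4,2)->(5,2) | p1:escaped | p2:(3,5)->(4,5) | p3:escaped | p4:(1,4)->(1,3)
Step 3: p0:(5,2)->(5,3)->EXIT | p1:escaped | p2:(4,5)->(5,5) | p3:escaped | p4:(1,3)->(1,2)
Step 4: p0:escaped | p1:escaped | p2:(5,5)->(5,4) | p3:escaped | p4:(1,2)->(1,1)
Step 5: p0:escaped | p1:escaped | p2:(5,4)->(5,3)->EXIT | p3:escaped | p4:(1,1)->(1,0)->EXIT
Exit steps: [3, 1, 5, 1, 5]
First to escape: p1 at step 1

Answer: 1 1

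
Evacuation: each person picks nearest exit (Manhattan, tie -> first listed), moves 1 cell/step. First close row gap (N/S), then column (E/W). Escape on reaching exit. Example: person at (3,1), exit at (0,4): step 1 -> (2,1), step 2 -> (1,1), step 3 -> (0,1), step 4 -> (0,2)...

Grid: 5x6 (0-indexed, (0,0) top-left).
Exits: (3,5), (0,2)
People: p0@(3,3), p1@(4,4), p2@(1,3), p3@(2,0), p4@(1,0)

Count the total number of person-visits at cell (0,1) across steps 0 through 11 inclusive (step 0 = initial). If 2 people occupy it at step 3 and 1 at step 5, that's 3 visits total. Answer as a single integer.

Answer: 2

Derivation:
Step 0: p0@(3,3) p1@(4,4) p2@(1,3) p3@(2,0) p4@(1,0) -> at (0,1): 0 [-], cum=0
Step 1: p0@(3,4) p1@(3,4) p2@(0,3) p3@(1,0) p4@(0,0) -> at (0,1): 0 [-], cum=0
Step 2: p0@ESC p1@ESC p2@ESC p3@(0,0) p4@(0,1) -> at (0,1): 1 [p4], cum=1
Step 3: p0@ESC p1@ESC p2@ESC p3@(0,1) p4@ESC -> at (0,1): 1 [p3], cum=2
Step 4: p0@ESC p1@ESC p2@ESC p3@ESC p4@ESC -> at (0,1): 0 [-], cum=2
Total visits = 2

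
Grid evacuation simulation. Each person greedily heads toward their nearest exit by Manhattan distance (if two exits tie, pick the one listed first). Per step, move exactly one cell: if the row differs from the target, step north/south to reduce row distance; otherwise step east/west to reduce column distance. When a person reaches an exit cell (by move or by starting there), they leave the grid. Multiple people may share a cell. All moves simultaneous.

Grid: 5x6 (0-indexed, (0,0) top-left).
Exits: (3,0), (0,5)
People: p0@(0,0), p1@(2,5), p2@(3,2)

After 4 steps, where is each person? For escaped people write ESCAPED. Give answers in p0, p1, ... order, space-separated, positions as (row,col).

Step 1: p0:(0,0)->(1,0) | p1:(2,5)->(1,5) | p2:(3,2)->(3,1)
Step 2: p0:(1,0)->(2,0) | p1:(1,5)->(0,5)->EXIT | p2:(3,1)->(3,0)->EXIT
Step 3: p0:(2,0)->(3,0)->EXIT | p1:escaped | p2:escaped

ESCAPED ESCAPED ESCAPED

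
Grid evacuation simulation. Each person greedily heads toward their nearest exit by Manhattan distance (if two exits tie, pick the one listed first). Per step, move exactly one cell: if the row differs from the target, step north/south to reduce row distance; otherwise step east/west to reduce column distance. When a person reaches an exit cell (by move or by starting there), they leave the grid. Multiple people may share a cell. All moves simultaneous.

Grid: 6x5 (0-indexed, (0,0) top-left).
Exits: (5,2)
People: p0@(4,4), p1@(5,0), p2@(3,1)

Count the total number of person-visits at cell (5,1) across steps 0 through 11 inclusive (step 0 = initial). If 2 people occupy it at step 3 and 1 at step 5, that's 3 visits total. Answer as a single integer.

Step 0: p0@(4,4) p1@(5,0) p2@(3,1) -> at (5,1): 0 [-], cum=0
Step 1: p0@(5,4) p1@(5,1) p2@(4,1) -> at (5,1): 1 [p1], cum=1
Step 2: p0@(5,3) p1@ESC p2@(5,1) -> at (5,1): 1 [p2], cum=2
Step 3: p0@ESC p1@ESC p2@ESC -> at (5,1): 0 [-], cum=2
Total visits = 2

Answer: 2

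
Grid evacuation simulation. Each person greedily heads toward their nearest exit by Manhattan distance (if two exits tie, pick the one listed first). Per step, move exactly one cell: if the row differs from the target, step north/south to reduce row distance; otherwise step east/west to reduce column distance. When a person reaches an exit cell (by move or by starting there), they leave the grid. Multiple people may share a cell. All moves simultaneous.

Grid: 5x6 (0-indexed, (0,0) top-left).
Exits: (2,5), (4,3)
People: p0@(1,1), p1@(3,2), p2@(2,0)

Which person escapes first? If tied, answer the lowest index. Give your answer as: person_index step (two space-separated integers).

Answer: 1 2

Derivation:
Step 1: p0:(1,1)->(2,1) | p1:(3,2)->(4,2) | p2:(2,0)->(2,1)
Step 2: p0:(2,1)->(2,2) | p1:(4,2)->(4,3)->EXIT | p2:(2,1)->(2,2)
Step 3: p0:(2,2)->(2,3) | p1:escaped | p2:(2,2)->(2,3)
Step 4: p0:(2,3)->(2,4) | p1:escaped | p2:(2,3)->(2,4)
Step 5: p0:(2,4)->(2,5)->EXIT | p1:escaped | p2:(2,4)->(2,5)->EXIT
Exit steps: [5, 2, 5]
First to escape: p1 at step 2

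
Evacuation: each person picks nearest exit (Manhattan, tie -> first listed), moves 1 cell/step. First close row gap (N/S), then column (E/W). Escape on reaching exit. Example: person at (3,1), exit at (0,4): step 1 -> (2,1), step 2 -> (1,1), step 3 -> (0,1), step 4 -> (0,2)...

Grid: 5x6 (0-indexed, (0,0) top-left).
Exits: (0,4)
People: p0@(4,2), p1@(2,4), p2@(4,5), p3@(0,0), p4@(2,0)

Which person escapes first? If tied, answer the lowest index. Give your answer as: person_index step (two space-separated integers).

Step 1: p0:(4,2)->(3,2) | p1:(2,4)->(1,4) | p2:(4,5)->(3,5) | p3:(0,0)->(0,1) | p4:(2,0)->(1,0)
Step 2: p0:(3,2)->(2,2) | p1:(1,4)->(0,4)->EXIT | p2:(3,5)->(2,5) | p3:(0,1)->(0,2) | p4:(1,0)->(0,0)
Step 3: p0:(2,2)->(1,2) | p1:escaped | p2:(2,5)->(1,5) | p3:(0,2)->(0,3) | p4:(0,0)->(0,1)
Step 4: p0:(1,2)->(0,2) | p1:escaped | p2:(1,5)->(0,5) | p3:(0,3)->(0,4)->EXIT | p4:(0,1)->(0,2)
Step 5: p0:(0,2)->(0,3) | p1:escaped | p2:(0,5)->(0,4)->EXIT | p3:escaped | p4:(0,2)->(0,3)
Step 6: p0:(0,3)->(0,4)->EXIT | p1:escaped | p2:escaped | p3:escaped | p4:(0,3)->(0,4)->EXIT
Exit steps: [6, 2, 5, 4, 6]
First to escape: p1 at step 2

Answer: 1 2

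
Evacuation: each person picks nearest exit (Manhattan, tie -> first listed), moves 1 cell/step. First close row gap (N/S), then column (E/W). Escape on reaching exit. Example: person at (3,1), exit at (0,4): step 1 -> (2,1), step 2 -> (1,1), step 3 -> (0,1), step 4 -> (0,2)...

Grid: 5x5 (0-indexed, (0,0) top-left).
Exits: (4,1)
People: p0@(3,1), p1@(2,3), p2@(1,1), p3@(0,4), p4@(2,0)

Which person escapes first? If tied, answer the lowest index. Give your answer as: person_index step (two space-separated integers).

Step 1: p0:(3,1)->(4,1)->EXIT | p1:(2,3)->(3,3) | p2:(1,1)->(2,1) | p3:(0,4)->(1,4) | p4:(2,0)->(3,0)
Step 2: p0:escaped | p1:(3,3)->(4,3) | p2:(2,1)->(3,1) | p3:(1,4)->(2,4) | p4:(3,0)->(4,0)
Step 3: p0:escaped | p1:(4,3)->(4,2) | p2:(3,1)->(4,1)->EXIT | p3:(2,4)->(3,4) | p4:(4,0)->(4,1)->EXIT
Step 4: p0:escaped | p1:(4,2)->(4,1)->EXIT | p2:escaped | p3:(3,4)->(4,4) | p4:escaped
Step 5: p0:escaped | p1:escaped | p2:escaped | p3:(4,4)->(4,3) | p4:escaped
Step 6: p0:escaped | p1:escaped | p2:escaped | p3:(4,3)->(4,2) | p4:escaped
Step 7: p0:escaped | p1:escaped | p2:escaped | p3:(4,2)->(4,1)->EXIT | p4:escaped
Exit steps: [1, 4, 3, 7, 3]
First to escape: p0 at step 1

Answer: 0 1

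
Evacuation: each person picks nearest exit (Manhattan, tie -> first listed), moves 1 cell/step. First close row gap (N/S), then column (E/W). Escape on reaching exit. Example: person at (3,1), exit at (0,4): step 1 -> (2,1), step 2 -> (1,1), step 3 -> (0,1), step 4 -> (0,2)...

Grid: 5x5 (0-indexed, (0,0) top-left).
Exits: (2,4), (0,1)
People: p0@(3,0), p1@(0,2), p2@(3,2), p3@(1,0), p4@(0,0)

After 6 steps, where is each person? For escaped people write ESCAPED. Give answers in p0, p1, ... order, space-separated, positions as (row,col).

Step 1: p0:(3,0)->(2,0) | p1:(0,2)->(0,1)->EXIT | p2:(3,2)->(2,2) | p3:(1,0)->(0,0) | p4:(0,0)->(0,1)->EXIT
Step 2: p0:(2,0)->(1,0) | p1:escaped | p2:(2,2)->(2,3) | p3:(0,0)->(0,1)->EXIT | p4:escaped
Step 3: p0:(1,0)->(0,0) | p1:escaped | p2:(2,3)->(2,4)->EXIT | p3:escaped | p4:escaped
Step 4: p0:(0,0)->(0,1)->EXIT | p1:escaped | p2:escaped | p3:escaped | p4:escaped

ESCAPED ESCAPED ESCAPED ESCAPED ESCAPED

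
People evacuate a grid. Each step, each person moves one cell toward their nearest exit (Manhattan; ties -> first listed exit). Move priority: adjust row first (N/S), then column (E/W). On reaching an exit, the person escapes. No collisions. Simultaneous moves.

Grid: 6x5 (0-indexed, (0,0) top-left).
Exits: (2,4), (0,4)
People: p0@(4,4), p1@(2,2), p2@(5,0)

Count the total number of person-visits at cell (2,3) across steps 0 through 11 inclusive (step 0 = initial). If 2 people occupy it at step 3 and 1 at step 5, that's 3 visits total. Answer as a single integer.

Answer: 2

Derivation:
Step 0: p0@(4,4) p1@(2,2) p2@(5,0) -> at (2,3): 0 [-], cum=0
Step 1: p0@(3,4) p1@(2,3) p2@(4,0) -> at (2,3): 1 [p1], cum=1
Step 2: p0@ESC p1@ESC p2@(3,0) -> at (2,3): 0 [-], cum=1
Step 3: p0@ESC p1@ESC p2@(2,0) -> at (2,3): 0 [-], cum=1
Step 4: p0@ESC p1@ESC p2@(2,1) -> at (2,3): 0 [-], cum=1
Step 5: p0@ESC p1@ESC p2@(2,2) -> at (2,3): 0 [-], cum=1
Step 6: p0@ESC p1@ESC p2@(2,3) -> at (2,3): 1 [p2], cum=2
Step 7: p0@ESC p1@ESC p2@ESC -> at (2,3): 0 [-], cum=2
Total visits = 2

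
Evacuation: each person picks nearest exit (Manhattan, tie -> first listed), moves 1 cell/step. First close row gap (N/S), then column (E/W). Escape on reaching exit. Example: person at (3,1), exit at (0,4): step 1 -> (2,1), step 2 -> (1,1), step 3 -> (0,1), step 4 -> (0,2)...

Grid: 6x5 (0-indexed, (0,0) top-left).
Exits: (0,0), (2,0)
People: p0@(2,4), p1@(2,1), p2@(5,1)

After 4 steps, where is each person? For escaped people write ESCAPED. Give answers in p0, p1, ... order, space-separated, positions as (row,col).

Step 1: p0:(2,4)->(2,3) | p1:(2,1)->(2,0)->EXIT | p2:(5,1)->(4,1)
Step 2: p0:(2,3)->(2,2) | p1:escaped | p2:(4,1)->(3,1)
Step 3: p0:(2,2)->(2,1) | p1:escaped | p2:(3,1)->(2,1)
Step 4: p0:(2,1)->(2,0)->EXIT | p1:escaped | p2:(2,1)->(2,0)->EXIT

ESCAPED ESCAPED ESCAPED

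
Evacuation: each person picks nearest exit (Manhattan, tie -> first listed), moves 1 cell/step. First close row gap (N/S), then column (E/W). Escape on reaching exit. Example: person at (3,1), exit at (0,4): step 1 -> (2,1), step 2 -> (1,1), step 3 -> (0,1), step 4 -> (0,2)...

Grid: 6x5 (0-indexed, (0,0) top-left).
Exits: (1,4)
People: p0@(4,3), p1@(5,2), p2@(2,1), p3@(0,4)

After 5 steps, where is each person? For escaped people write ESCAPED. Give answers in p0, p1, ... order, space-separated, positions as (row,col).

Step 1: p0:(4,3)->(3,3) | p1:(5,2)->(4,2) | p2:(2,1)->(1,1) | p3:(0,4)->(1,4)->EXIT
Step 2: p0:(3,3)->(2,3) | p1:(4,2)->(3,2) | p2:(1,1)->(1,2) | p3:escaped
Step 3: p0:(2,3)->(1,3) | p1:(3,2)->(2,2) | p2:(1,2)->(1,3) | p3:escaped
Step 4: p0:(1,3)->(1,4)->EXIT | p1:(2,2)->(1,2) | p2:(1,3)->(1,4)->EXIT | p3:escaped
Step 5: p0:escaped | p1:(1,2)->(1,3) | p2:escaped | p3:escaped

ESCAPED (1,3) ESCAPED ESCAPED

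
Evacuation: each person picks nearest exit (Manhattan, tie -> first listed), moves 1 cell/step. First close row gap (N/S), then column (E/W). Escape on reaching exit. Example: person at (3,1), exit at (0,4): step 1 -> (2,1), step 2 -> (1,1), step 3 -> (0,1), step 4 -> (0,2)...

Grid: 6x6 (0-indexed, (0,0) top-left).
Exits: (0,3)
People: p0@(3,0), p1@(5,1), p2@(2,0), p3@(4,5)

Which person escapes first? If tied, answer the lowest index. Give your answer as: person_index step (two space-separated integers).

Step 1: p0:(3,0)->(2,0) | p1:(5,1)->(4,1) | p2:(2,0)->(1,0) | p3:(4,5)->(3,5)
Step 2: p0:(2,0)->(1,0) | p1:(4,1)->(3,1) | p2:(1,0)->(0,0) | p3:(3,5)->(2,5)
Step 3: p0:(1,0)->(0,0) | p1:(3,1)->(2,1) | p2:(0,0)->(0,1) | p3:(2,5)->(1,5)
Step 4: p0:(0,0)->(0,1) | p1:(2,1)->(1,1) | p2:(0,1)->(0,2) | p3:(1,5)->(0,5)
Step 5: p0:(0,1)->(0,2) | p1:(1,1)->(0,1) | p2:(0,2)->(0,3)->EXIT | p3:(0,5)->(0,4)
Step 6: p0:(0,2)->(0,3)->EXIT | p1:(0,1)->(0,2) | p2:escaped | p3:(0,4)->(0,3)->EXIT
Step 7: p0:escaped | p1:(0,2)->(0,3)->EXIT | p2:escaped | p3:escaped
Exit steps: [6, 7, 5, 6]
First to escape: p2 at step 5

Answer: 2 5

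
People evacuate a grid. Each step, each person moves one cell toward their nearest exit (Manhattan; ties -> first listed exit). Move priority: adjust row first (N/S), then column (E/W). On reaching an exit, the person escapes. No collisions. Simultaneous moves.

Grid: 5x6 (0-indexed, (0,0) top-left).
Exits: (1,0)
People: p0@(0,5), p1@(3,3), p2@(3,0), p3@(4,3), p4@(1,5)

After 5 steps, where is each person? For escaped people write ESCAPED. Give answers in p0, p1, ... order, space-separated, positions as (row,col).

Step 1: p0:(0,5)->(1,5) | p1:(3,3)->(2,3) | p2:(3,0)->(2,0) | p3:(4,3)->(3,3) | p4:(1,5)->(1,4)
Step 2: p0:(1,5)->(1,4) | p1:(2,3)->(1,3) | p2:(2,0)->(1,0)->EXIT | p3:(3,3)->(2,3) | p4:(1,4)->(1,3)
Step 3: p0:(1,4)->(1,3) | p1:(1,3)->(1,2) | p2:escaped | p3:(2,3)->(1,3) | p4:(1,3)->(1,2)
Step 4: p0:(1,3)->(1,2) | p1:(1,2)->(1,1) | p2:escaped | p3:(1,3)->(1,2) | p4:(1,2)->(1,1)
Step 5: p0:(1,2)->(1,1) | p1:(1,1)->(1,0)->EXIT | p2:escaped | p3:(1,2)->(1,1) | p4:(1,1)->(1,0)->EXIT

(1,1) ESCAPED ESCAPED (1,1) ESCAPED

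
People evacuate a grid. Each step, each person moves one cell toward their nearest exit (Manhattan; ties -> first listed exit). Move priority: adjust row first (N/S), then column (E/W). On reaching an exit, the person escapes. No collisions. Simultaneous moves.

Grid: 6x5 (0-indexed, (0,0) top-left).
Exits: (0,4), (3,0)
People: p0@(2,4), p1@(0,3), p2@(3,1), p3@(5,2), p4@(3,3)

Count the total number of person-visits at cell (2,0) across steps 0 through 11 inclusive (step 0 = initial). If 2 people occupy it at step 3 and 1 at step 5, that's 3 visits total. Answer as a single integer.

Answer: 0

Derivation:
Step 0: p0@(2,4) p1@(0,3) p2@(3,1) p3@(5,2) p4@(3,3) -> at (2,0): 0 [-], cum=0
Step 1: p0@(1,4) p1@ESC p2@ESC p3@(4,2) p4@(3,2) -> at (2,0): 0 [-], cum=0
Step 2: p0@ESC p1@ESC p2@ESC p3@(3,2) p4@(3,1) -> at (2,0): 0 [-], cum=0
Step 3: p0@ESC p1@ESC p2@ESC p3@(3,1) p4@ESC -> at (2,0): 0 [-], cum=0
Step 4: p0@ESC p1@ESC p2@ESC p3@ESC p4@ESC -> at (2,0): 0 [-], cum=0
Total visits = 0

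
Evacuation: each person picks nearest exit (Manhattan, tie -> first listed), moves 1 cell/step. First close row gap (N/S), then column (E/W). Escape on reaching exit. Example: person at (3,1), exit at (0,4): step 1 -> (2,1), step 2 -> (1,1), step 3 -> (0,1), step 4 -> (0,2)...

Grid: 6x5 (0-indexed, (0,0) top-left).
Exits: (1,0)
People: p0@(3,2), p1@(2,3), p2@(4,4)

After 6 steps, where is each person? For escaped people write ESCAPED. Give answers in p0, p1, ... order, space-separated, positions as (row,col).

Step 1: p0:(3,2)->(2,2) | p1:(2,3)->(1,3) | p2:(4,4)->(3,4)
Step 2: p0:(2,2)->(1,2) | p1:(1,3)->(1,2) | p2:(3,4)->(2,4)
Step 3: p0:(1,2)->(1,1) | p1:(1,2)->(1,1) | p2:(2,4)->(1,4)
Step 4: p0:(1,1)->(1,0)->EXIT | p1:(1,1)->(1,0)->EXIT | p2:(1,4)->(1,3)
Step 5: p0:escaped | p1:escaped | p2:(1,3)->(1,2)
Step 6: p0:escaped | p1:escaped | p2:(1,2)->(1,1)

ESCAPED ESCAPED (1,1)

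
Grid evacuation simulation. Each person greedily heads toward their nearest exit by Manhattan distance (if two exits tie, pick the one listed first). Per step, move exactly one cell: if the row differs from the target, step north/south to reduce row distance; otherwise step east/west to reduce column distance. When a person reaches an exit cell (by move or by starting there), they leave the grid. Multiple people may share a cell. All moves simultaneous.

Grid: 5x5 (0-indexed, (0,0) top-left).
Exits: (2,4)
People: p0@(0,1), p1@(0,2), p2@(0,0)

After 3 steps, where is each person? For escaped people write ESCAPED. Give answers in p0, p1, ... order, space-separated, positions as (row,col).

Step 1: p0:(0,1)->(1,1) | p1:(0,2)->(1,2) | p2:(0,0)->(1,0)
Step 2: p0:(1,1)->(2,1) | p1:(1,2)->(2,2) | p2:(1,0)->(2,0)
Step 3: p0:(2,1)->(2,2) | p1:(2,2)->(2,3) | p2:(2,0)->(2,1)

(2,2) (2,3) (2,1)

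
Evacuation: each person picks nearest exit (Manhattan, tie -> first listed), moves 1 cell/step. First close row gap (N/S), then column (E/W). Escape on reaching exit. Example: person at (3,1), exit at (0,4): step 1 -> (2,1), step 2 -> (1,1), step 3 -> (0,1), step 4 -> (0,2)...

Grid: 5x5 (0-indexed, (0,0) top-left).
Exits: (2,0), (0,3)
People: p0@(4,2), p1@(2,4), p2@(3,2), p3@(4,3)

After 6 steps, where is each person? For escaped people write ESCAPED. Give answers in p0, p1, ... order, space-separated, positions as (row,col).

Step 1: p0:(4,2)->(3,2) | p1:(2,4)->(1,4) | p2:(3,2)->(2,2) | p3:(4,3)->(3,3)
Step 2: p0:(3,2)->(2,2) | p1:(1,4)->(0,4) | p2:(2,2)->(2,1) | p3:(3,3)->(2,3)
Step 3: p0:(2,2)->(2,1) | p1:(0,4)->(0,3)->EXIT | p2:(2,1)->(2,0)->EXIT | p3:(2,3)->(1,3)
Step 4: p0:(2,1)->(2,0)->EXIT | p1:escaped | p2:escaped | p3:(1,3)->(0,3)->EXIT

ESCAPED ESCAPED ESCAPED ESCAPED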